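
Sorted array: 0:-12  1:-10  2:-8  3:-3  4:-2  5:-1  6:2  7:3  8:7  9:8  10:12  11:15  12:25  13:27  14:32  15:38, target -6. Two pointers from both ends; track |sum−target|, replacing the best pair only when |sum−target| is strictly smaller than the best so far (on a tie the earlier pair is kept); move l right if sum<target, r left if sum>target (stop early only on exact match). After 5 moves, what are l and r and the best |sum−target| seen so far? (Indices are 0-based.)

[0,15] -12+38=26 d=32 * → r--
[0,14] -12+32=20 d=26 * → r--
[0,13] -12+27=15 d=21 * → r--
[0,12] -12+25=13 d=19 * → r--
[0,11] -12+15=3 d=9 * → r--

l=0, r=10, best |Δ|=9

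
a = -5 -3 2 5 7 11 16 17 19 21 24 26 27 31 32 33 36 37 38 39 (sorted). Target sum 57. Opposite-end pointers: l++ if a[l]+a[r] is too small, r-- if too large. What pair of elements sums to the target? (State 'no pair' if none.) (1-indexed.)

[1,20] -5+39=34 <57 → l++
[2,20] -3+39=36 <57 → l++
[3,20] 2+39=41 <57 → l++
[4,20] 5+39=44 <57 → l++
[5,20] 7+39=46 <57 → l++
[6,20] 11+39=50 <57 → l++
[7,20] 16+39=55 <57 → l++
[8,20] 17+39=56 <57 → l++
[9,20] 19+39=58 >57 → r--
[9,19] 19+38=57 → found

(19, 38)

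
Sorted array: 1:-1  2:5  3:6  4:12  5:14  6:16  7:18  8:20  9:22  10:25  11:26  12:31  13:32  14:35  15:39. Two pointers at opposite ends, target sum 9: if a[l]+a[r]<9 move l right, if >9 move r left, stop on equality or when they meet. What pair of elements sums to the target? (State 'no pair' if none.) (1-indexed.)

l=1 r=15: -1+39=38 >9, r--
l=1 r=14: -1+35=34 >9, r--
l=1 r=13: -1+32=31 >9, r--
l=1 r=12: -1+31=30 >9, r--
l=1 r=11: -1+26=25 >9, r--
l=1 r=10: -1+25=24 >9, r--
l=1 r=9: -1+22=21 >9, r--
l=1 r=8: -1+20=19 >9, r--
l=1 r=7: -1+18=17 >9, r--
l=1 r=6: -1+16=15 >9, r--
l=1 r=5: -1+14=13 >9, r--
l=1 r=4: -1+12=11 >9, r--
l=1 r=3: -1+6=5 <9, l++
l=2 r=3: 5+6=11 >9, r--

no pair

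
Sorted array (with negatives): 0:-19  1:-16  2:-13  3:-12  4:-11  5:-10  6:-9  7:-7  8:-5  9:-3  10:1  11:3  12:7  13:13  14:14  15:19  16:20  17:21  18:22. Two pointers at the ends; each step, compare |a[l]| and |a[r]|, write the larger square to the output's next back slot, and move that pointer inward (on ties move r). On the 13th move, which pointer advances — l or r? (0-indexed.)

l

l=0 r=18: |-19|<=|22| out[18]=484, r--
l=0 r=17: |-19|<=|21| out[17]=441, r--
l=0 r=16: |-19|<=|20| out[16]=400, r--
l=0 r=15: |-19|<=|19| out[15]=361, r--
l=0 r=14: |-19|>|14| out[14]=361, l++
l=1 r=14: |-16|>|14| out[13]=256, l++
l=2 r=14: |-13|<=|14| out[12]=196, r--
l=2 r=13: |-13|<=|13| out[11]=169, r--
l=2 r=12: |-13|>|7| out[10]=169, l++
l=3 r=12: |-12|>|7| out[9]=144, l++
l=4 r=12: |-11|>|7| out[8]=121, l++
l=5 r=12: |-10|>|7| out[7]=100, l++
l=6 r=12: |-9|>|7| out[6]=81, l++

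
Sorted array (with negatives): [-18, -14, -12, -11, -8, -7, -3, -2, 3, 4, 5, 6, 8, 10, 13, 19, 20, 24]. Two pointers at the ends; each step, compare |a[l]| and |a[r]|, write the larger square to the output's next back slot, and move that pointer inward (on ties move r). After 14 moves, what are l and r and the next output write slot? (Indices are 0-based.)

l=6, r=9, next write slot=3

[0,17] |-18|<=|24| out[17]=576 → r--
[0,16] |-18|<=|20| out[16]=400 → r--
[0,15] |-18|<=|19| out[15]=361 → r--
[0,14] |-18|>|13| out[14]=324 → l++
[1,14] |-14|>|13| out[13]=196 → l++
[2,14] |-12|<=|13| out[12]=169 → r--
[2,13] |-12|>|10| out[11]=144 → l++
[3,13] |-11|>|10| out[10]=121 → l++
[4,13] |-8|<=|10| out[9]=100 → r--
[4,12] |-8|<=|8| out[8]=64 → r--
[4,11] |-8|>|6| out[7]=64 → l++
[5,11] |-7|>|6| out[6]=49 → l++
[6,11] |-3|<=|6| out[5]=36 → r--
[6,10] |-3|<=|5| out[4]=25 → r--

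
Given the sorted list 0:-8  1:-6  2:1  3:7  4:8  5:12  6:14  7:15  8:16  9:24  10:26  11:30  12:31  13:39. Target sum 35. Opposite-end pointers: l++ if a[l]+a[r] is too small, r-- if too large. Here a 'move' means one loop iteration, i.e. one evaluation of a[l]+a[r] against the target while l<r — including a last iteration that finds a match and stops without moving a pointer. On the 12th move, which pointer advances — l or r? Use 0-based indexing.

l=0 r=13: -8+39=31 <35, l++
l=1 r=13: -6+39=33 <35, l++
l=2 r=13: 1+39=40 >35, r--
l=2 r=12: 1+31=32 <35, l++
l=3 r=12: 7+31=38 >35, r--
l=3 r=11: 7+30=37 >35, r--
l=3 r=10: 7+26=33 <35, l++
l=4 r=10: 8+26=34 <35, l++
l=5 r=10: 12+26=38 >35, r--
l=5 r=9: 12+24=36 >35, r--
l=5 r=8: 12+16=28 <35, l++
l=6 r=8: 14+16=30 <35, l++

l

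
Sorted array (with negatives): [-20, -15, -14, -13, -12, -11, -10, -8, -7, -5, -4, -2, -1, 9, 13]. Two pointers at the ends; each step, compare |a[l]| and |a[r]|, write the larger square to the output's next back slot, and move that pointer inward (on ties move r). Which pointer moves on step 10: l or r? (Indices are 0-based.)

l

l=0 r=14: |-20|>|13| out[14]=400, l++
l=1 r=14: |-15|>|13| out[13]=225, l++
l=2 r=14: |-14|>|13| out[12]=196, l++
l=3 r=14: |-13|<=|13| out[11]=169, r--
l=3 r=13: |-13|>|9| out[10]=169, l++
l=4 r=13: |-12|>|9| out[9]=144, l++
l=5 r=13: |-11|>|9| out[8]=121, l++
l=6 r=13: |-10|>|9| out[7]=100, l++
l=7 r=13: |-8|<=|9| out[6]=81, r--
l=7 r=12: |-8|>|-1| out[5]=64, l++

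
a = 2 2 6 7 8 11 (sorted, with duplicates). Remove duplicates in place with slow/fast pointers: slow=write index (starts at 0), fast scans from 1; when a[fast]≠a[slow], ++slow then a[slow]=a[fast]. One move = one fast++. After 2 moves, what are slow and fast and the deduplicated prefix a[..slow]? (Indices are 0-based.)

slow=1, fast=3, prefix=[2, 6]

slow=0 fast=1: a[fast]=2=a[slow] dup, fast++
slow=0 fast=2: a[fast]=6≠a[slow]=2 write a[1]=6, slow++,fast++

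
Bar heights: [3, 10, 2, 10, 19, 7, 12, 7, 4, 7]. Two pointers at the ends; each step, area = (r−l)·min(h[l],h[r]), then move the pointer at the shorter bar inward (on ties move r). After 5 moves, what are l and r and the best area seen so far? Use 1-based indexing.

l=3, r=7, best area=56

l=1 r=10: min(3,7)*9=27 best=27 *, l++
l=2 r=10: min(10,7)*8=56 best=56 *, r--
l=2 r=9: min(10,4)*7=28 best=56, r--
l=2 r=8: min(10,7)*6=42 best=56, r--
l=2 r=7: min(10,12)*5=50 best=56, l++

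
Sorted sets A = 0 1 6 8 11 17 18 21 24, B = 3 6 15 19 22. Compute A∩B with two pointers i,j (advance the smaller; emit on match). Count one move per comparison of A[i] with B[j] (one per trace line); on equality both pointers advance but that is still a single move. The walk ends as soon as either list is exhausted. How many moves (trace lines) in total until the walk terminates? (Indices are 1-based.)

i=1 j=1: 0<3, i++
i=2 j=1: 1<3, i++
i=3 j=1: 6>3, j++
i=3 j=2: 6==6 emit, i++,j++
i=4 j=3: 8<15, i++
i=5 j=3: 11<15, i++
i=6 j=3: 17>15, j++
i=6 j=4: 17<19, i++
i=7 j=4: 18<19, i++
i=8 j=4: 21>19, j++
i=8 j=5: 21<22, i++
i=9 j=5: 24>22, j++

12 moves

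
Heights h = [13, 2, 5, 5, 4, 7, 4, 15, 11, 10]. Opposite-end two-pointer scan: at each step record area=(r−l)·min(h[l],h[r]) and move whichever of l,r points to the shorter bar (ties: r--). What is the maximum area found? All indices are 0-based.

[0,9] min(13,10)*9=90 best=90 * → r--
[0,8] min(13,11)*8=88 best=90 → r--
[0,7] min(13,15)*7=91 best=91 * → l++
[1,7] min(2,15)*6=12 best=91 → l++
[2,7] min(5,15)*5=25 best=91 → l++
[3,7] min(5,15)*4=20 best=91 → l++
[4,7] min(4,15)*3=12 best=91 → l++
[5,7] min(7,15)*2=14 best=91 → l++
[6,7] min(4,15)*1=4 best=91 → l++

max area = 91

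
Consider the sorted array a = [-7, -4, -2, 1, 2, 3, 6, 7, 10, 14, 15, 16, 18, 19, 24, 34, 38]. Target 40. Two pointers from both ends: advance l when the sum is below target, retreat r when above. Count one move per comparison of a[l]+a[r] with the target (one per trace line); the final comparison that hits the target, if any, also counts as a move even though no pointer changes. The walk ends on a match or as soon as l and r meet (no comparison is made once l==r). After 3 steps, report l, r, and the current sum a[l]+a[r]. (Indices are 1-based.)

[1,17] -7+38=31 <40 → l++
[2,17] -4+38=34 <40 → l++
[3,17] -2+38=36 <40 → l++

l=4, r=17, sum=39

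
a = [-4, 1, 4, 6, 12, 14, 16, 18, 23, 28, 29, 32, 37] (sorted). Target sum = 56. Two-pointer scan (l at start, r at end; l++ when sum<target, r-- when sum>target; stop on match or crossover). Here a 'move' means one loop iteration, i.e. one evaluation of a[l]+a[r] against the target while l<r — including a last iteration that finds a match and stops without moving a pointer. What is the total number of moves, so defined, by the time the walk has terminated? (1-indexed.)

[1,13] -4+37=33 <56 → l++
[2,13] 1+37=38 <56 → l++
[3,13] 4+37=41 <56 → l++
[4,13] 6+37=43 <56 → l++
[5,13] 12+37=49 <56 → l++
[6,13] 14+37=51 <56 → l++
[7,13] 16+37=53 <56 → l++
[8,13] 18+37=55 <56 → l++
[9,13] 23+37=60 >56 → r--
[9,12] 23+32=55 <56 → l++
[10,12] 28+32=60 >56 → r--
[10,11] 28+29=57 >56 → r--

12 moves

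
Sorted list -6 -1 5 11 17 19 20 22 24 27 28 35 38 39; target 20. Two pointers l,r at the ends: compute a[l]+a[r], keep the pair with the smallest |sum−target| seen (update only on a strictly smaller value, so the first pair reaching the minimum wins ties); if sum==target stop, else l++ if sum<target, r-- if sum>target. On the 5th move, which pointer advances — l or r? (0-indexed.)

[0,13] -6+39=33 d=13 * → r--
[0,12] -6+38=32 d=12 * → r--
[0,11] -6+35=29 d=9 * → r--
[0,10] -6+28=22 d=2 * → r--
[0,9] -6+27=21 d=1 * → r--

r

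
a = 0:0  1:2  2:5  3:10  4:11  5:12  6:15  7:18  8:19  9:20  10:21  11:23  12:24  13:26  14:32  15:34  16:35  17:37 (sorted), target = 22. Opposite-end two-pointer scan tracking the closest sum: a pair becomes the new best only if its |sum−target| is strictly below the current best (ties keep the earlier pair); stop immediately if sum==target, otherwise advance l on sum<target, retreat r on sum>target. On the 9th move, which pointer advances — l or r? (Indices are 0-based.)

r

[0,17] 0+37=37 d=15 * → r--
[0,16] 0+35=35 d=13 * → r--
[0,15] 0+34=34 d=12 * → r--
[0,14] 0+32=32 d=10 * → r--
[0,13] 0+26=26 d=4 * → r--
[0,12] 0+24=24 d=2 * → r--
[0,11] 0+23=23 d=1 * → r--
[0,10] 0+21=21 d=1 → l++
[1,10] 2+21=23 d=1 → r--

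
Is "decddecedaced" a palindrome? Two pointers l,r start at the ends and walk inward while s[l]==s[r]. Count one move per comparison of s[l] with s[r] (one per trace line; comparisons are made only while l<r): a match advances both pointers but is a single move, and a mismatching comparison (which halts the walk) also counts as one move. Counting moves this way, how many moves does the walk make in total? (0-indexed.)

4 moves

[0,12] 'd'=='d' → l++,r--
[1,11] 'e'=='e' → l++,r--
[2,10] 'c'=='c' → l++,r--
[3,9] 'd'!='a' → stop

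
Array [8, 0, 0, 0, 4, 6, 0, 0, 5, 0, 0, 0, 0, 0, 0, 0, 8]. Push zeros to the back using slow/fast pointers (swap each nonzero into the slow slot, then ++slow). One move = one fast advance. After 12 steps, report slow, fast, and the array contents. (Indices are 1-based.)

slow=5, fast=13, a=[8, 4, 6, 5, 0, 0, 0, 0, 0, 0, 0, 0, 0, 0, 0, 0, 8]

slow=1 fast=1: a[fast]=8≠0 swap→a[1]=8, slow++,fast++
slow=2 fast=2: a[fast]=0, fast++
slow=2 fast=3: a[fast]=0, fast++
slow=2 fast=4: a[fast]=0, fast++
slow=2 fast=5: a[fast]=4≠0 swap→a[2]=4, slow++,fast++
slow=3 fast=6: a[fast]=6≠0 swap→a[3]=6, slow++,fast++
slow=4 fast=7: a[fast]=0, fast++
slow=4 fast=8: a[fast]=0, fast++
slow=4 fast=9: a[fast]=5≠0 swap→a[4]=5, slow++,fast++
slow=5 fast=10: a[fast]=0, fast++
slow=5 fast=11: a[fast]=0, fast++
slow=5 fast=12: a[fast]=0, fast++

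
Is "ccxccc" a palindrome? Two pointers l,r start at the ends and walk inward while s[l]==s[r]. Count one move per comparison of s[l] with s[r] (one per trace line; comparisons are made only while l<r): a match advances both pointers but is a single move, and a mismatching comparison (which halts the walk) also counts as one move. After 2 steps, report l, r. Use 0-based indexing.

l=2, r=3

[0,5] 'c'=='c' → l++,r--
[1,4] 'c'=='c' → l++,r--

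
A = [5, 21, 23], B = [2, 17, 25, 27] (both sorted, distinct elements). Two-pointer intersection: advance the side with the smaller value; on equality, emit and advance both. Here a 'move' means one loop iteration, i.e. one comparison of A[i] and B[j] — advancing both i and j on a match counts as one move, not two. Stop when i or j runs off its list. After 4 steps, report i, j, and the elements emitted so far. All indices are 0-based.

i=2, j=2, emitted=[]

i=0 j=0: 5>2, j++
i=0 j=1: 5<17, i++
i=1 j=1: 21>17, j++
i=1 j=2: 21<25, i++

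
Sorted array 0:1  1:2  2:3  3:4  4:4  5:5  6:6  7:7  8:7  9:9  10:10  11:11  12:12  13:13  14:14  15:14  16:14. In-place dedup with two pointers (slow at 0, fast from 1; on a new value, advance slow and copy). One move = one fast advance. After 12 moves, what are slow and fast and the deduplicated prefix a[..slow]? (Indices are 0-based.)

(s=0,f=1) a[fast]=2≠a[slow]=1 write a[1]=2 → slow++,fast++
(s=1,f=2) a[fast]=3≠a[slow]=2 write a[2]=3 → slow++,fast++
(s=2,f=3) a[fast]=4≠a[slow]=3 write a[3]=4 → slow++,fast++
(s=3,f=4) a[fast]=4=a[slow] dup → fast++
(s=3,f=5) a[fast]=5≠a[slow]=4 write a[4]=5 → slow++,fast++
(s=4,f=6) a[fast]=6≠a[slow]=5 write a[5]=6 → slow++,fast++
(s=5,f=7) a[fast]=7≠a[slow]=6 write a[6]=7 → slow++,fast++
(s=6,f=8) a[fast]=7=a[slow] dup → fast++
(s=6,f=9) a[fast]=9≠a[slow]=7 write a[7]=9 → slow++,fast++
(s=7,f=10) a[fast]=10≠a[slow]=9 write a[8]=10 → slow++,fast++
(s=8,f=11) a[fast]=11≠a[slow]=10 write a[9]=11 → slow++,fast++
(s=9,f=12) a[fast]=12≠a[slow]=11 write a[10]=12 → slow++,fast++

slow=10, fast=13, prefix=[1, 2, 3, 4, 5, 6, 7, 9, 10, 11, 12]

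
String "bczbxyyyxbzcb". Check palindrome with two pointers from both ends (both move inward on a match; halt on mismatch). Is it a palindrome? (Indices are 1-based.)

[1,13] 'b'=='b' → l++,r--
[2,12] 'c'=='c' → l++,r--
[3,11] 'z'=='z' → l++,r--
[4,10] 'b'=='b' → l++,r--
[5,9] 'x'=='x' → l++,r--
[6,8] 'y'=='y' → l++,r--

palindrome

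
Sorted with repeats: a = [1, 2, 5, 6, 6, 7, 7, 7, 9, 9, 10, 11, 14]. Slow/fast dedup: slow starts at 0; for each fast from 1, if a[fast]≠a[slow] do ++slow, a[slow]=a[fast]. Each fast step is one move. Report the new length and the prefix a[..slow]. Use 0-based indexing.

length 9; prefix = [1, 2, 5, 6, 7, 9, 10, 11, 14]

slow=0 fast=1: a[fast]=2≠a[slow]=1 write a[1]=2, slow++,fast++
slow=1 fast=2: a[fast]=5≠a[slow]=2 write a[2]=5, slow++,fast++
slow=2 fast=3: a[fast]=6≠a[slow]=5 write a[3]=6, slow++,fast++
slow=3 fast=4: a[fast]=6=a[slow] dup, fast++
slow=3 fast=5: a[fast]=7≠a[slow]=6 write a[4]=7, slow++,fast++
slow=4 fast=6: a[fast]=7=a[slow] dup, fast++
slow=4 fast=7: a[fast]=7=a[slow] dup, fast++
slow=4 fast=8: a[fast]=9≠a[slow]=7 write a[5]=9, slow++,fast++
slow=5 fast=9: a[fast]=9=a[slow] dup, fast++
slow=5 fast=10: a[fast]=10≠a[slow]=9 write a[6]=10, slow++,fast++
slow=6 fast=11: a[fast]=11≠a[slow]=10 write a[7]=11, slow++,fast++
slow=7 fast=12: a[fast]=14≠a[slow]=11 write a[8]=14, slow++,fast++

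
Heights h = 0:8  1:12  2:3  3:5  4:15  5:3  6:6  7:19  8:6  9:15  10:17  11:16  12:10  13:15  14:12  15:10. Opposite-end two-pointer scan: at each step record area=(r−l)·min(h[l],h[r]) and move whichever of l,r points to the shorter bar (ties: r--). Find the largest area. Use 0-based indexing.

max area = 156

[0,15] min(8,10)*15=120 best=120 * → l++
[1,15] min(12,10)*14=140 best=140 * → r--
[1,14] min(12,12)*13=156 best=156 * → r--
[1,13] min(12,15)*12=144 best=156 → l++
[2,13] min(3,15)*11=33 best=156 → l++
[3,13] min(5,15)*10=50 best=156 → l++
[4,13] min(15,15)*9=135 best=156 → r--
[4,12] min(15,10)*8=80 best=156 → r--
[4,11] min(15,16)*7=105 best=156 → l++
[5,11] min(3,16)*6=18 best=156 → l++
[6,11] min(6,16)*5=30 best=156 → l++
[7,11] min(19,16)*4=64 best=156 → r--
[7,10] min(19,17)*3=51 best=156 → r--
[7,9] min(19,15)*2=30 best=156 → r--
[7,8] min(19,6)*1=6 best=156 → r--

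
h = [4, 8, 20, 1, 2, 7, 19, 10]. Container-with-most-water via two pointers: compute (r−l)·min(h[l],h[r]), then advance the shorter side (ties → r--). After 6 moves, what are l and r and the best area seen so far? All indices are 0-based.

[0,7] min(4,10)*7=28 best=28 * → l++
[1,7] min(8,10)*6=48 best=48 * → l++
[2,7] min(20,10)*5=50 best=50 * → r--
[2,6] min(20,19)*4=76 best=76 * → r--
[2,5] min(20,7)*3=21 best=76 → r--
[2,4] min(20,2)*2=4 best=76 → r--

l=2, r=3, best area=76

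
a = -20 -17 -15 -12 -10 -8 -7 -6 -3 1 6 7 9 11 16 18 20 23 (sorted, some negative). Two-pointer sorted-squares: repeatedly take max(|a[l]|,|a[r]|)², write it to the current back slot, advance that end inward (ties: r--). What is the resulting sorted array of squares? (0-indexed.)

[1, 9, 36, 36, 49, 49, 64, 81, 100, 121, 144, 225, 256, 289, 324, 400, 400, 529]

[0,17] |-20|<=|23| out[17]=529 → r--
[0,16] |-20|<=|20| out[16]=400 → r--
[0,15] |-20|>|18| out[15]=400 → l++
[1,15] |-17|<=|18| out[14]=324 → r--
[1,14] |-17|>|16| out[13]=289 → l++
[2,14] |-15|<=|16| out[12]=256 → r--
[2,13] |-15|>|11| out[11]=225 → l++
[3,13] |-12|>|11| out[10]=144 → l++
[4,13] |-10|<=|11| out[9]=121 → r--
[4,12] |-10|>|9| out[8]=100 → l++
[5,12] |-8|<=|9| out[7]=81 → r--
[5,11] |-8|>|7| out[6]=64 → l++
[6,11] |-7|<=|7| out[5]=49 → r--
[6,10] |-7|>|6| out[4]=49 → l++
[7,10] |-6|<=|6| out[3]=36 → r--
[7,9] |-6|>|1| out[2]=36 → l++
[8,9] |-3|>|1| out[1]=9 → l++
[9,9] |1|<=|1| out[0]=1 → r--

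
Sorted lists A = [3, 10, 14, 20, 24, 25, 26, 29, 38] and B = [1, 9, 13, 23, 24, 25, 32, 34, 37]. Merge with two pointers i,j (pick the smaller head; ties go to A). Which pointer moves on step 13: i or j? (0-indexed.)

i

i=0 j=0: A[i]=3>B[j]=1 take 1, j++
i=0 j=1: A[i]=3<=B[j]=9 take 3, i++
i=1 j=1: A[i]=10>B[j]=9 take 9, j++
i=1 j=2: A[i]=10<=B[j]=13 take 10, i++
i=2 j=2: A[i]=14>B[j]=13 take 13, j++
i=2 j=3: A[i]=14<=B[j]=23 take 14, i++
i=3 j=3: A[i]=20<=B[j]=23 take 20, i++
i=4 j=3: A[i]=24>B[j]=23 take 23, j++
i=4 j=4: A[i]=24<=B[j]=24 take 24, i++
i=5 j=4: A[i]=25>B[j]=24 take 24, j++
i=5 j=5: A[i]=25<=B[j]=25 take 25, i++
i=6 j=5: A[i]=26>B[j]=25 take 25, j++
i=6 j=6: A[i]=26<=B[j]=32 take 26, i++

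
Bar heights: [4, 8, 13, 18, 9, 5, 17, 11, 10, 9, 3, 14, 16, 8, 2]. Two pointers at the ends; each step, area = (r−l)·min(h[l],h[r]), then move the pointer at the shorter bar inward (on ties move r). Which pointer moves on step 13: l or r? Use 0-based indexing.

r

[0,14] min(4,2)*14=28 best=28 * → r--
[0,13] min(4,8)*13=52 best=52 * → l++
[1,13] min(8,8)*12=96 best=96 * → r--
[1,12] min(8,16)*11=88 best=96 → l++
[2,12] min(13,16)*10=130 best=130 * → l++
[3,12] min(18,16)*9=144 best=144 * → r--
[3,11] min(18,14)*8=112 best=144 → r--
[3,10] min(18,3)*7=21 best=144 → r--
[3,9] min(18,9)*6=54 best=144 → r--
[3,8] min(18,10)*5=50 best=144 → r--
[3,7] min(18,11)*4=44 best=144 → r--
[3,6] min(18,17)*3=51 best=144 → r--
[3,5] min(18,5)*2=10 best=144 → r--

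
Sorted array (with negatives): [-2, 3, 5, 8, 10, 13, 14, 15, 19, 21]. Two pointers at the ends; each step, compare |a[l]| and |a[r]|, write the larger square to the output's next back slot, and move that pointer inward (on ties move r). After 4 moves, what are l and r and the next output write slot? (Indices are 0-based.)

[0,9] |-2|<=|21| out[9]=441 → r--
[0,8] |-2|<=|19| out[8]=361 → r--
[0,7] |-2|<=|15| out[7]=225 → r--
[0,6] |-2|<=|14| out[6]=196 → r--

l=0, r=5, next write slot=5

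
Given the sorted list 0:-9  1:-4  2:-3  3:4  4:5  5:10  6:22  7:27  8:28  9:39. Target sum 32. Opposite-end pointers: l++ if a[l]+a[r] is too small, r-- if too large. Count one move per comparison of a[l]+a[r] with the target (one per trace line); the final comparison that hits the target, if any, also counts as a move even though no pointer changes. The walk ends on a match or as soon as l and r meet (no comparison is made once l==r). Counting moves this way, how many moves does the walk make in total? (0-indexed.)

5 moves

l=0 r=9: -9+39=30 <32, l++
l=1 r=9: -4+39=35 >32, r--
l=1 r=8: -4+28=24 <32, l++
l=2 r=8: -3+28=25 <32, l++
l=3 r=8: 4+28=32, found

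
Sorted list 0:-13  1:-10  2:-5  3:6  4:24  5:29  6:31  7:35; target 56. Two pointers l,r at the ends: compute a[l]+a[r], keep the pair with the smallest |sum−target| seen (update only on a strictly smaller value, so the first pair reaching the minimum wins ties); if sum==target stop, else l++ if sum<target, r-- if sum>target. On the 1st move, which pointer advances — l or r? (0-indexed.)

l

[0,7] -13+35=22 d=34 * → l++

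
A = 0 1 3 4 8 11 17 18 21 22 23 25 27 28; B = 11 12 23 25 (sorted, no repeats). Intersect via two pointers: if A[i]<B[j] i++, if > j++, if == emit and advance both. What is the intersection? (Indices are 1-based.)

[i=1,j=1] 0<11 → i++
[i=2,j=1] 1<11 → i++
[i=3,j=1] 3<11 → i++
[i=4,j=1] 4<11 → i++
[i=5,j=1] 8<11 → i++
[i=6,j=1] 11==11 emit → i++,j++
[i=7,j=2] 17>12 → j++
[i=7,j=3] 17<23 → i++
[i=8,j=3] 18<23 → i++
[i=9,j=3] 21<23 → i++
[i=10,j=3] 22<23 → i++
[i=11,j=3] 23==23 emit → i++,j++
[i=12,j=4] 25==25 emit → i++,j++

intersection = [11, 23, 25]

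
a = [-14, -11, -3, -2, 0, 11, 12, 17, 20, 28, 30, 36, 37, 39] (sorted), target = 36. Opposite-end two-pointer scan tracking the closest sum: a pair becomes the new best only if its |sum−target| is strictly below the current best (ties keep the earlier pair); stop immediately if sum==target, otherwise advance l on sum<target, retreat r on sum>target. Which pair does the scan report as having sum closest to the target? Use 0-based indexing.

pair (-3, 39) with sum 36 (|Δ|=0)

[0,13] -14+39=25 d=11 * → l++
[1,13] -11+39=28 d=8 * → l++
[2,13] -3+39=36 d=0 * → stop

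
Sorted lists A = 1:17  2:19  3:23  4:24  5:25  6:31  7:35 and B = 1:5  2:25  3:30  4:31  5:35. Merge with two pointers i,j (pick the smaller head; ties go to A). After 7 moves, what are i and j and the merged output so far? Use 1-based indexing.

i=1 j=1: A[i]=17>B[j]=5 take 5, j++
i=1 j=2: A[i]=17<=B[j]=25 take 17, i++
i=2 j=2: A[i]=19<=B[j]=25 take 19, i++
i=3 j=2: A[i]=23<=B[j]=25 take 23, i++
i=4 j=2: A[i]=24<=B[j]=25 take 24, i++
i=5 j=2: A[i]=25<=B[j]=25 take 25, i++
i=6 j=2: A[i]=31>B[j]=25 take 25, j++

i=6, j=3, merged so far=[5, 17, 19, 23, 24, 25, 25]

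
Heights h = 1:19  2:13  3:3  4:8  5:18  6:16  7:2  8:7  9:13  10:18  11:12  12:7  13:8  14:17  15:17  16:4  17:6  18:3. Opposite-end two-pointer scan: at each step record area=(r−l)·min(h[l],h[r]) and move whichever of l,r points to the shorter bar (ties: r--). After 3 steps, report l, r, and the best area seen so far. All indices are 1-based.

[1,18] min(19,3)*17=51 best=51 * → r--
[1,17] min(19,6)*16=96 best=96 * → r--
[1,16] min(19,4)*15=60 best=96 → r--

l=1, r=15, best area=96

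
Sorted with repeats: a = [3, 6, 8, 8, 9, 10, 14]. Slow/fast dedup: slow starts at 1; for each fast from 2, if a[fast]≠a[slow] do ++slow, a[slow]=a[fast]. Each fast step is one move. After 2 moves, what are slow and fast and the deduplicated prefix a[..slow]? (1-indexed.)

slow=1 fast=2: a[fast]=6≠a[slow]=3 write a[2]=6, slow++,fast++
slow=2 fast=3: a[fast]=8≠a[slow]=6 write a[3]=8, slow++,fast++

slow=3, fast=4, prefix=[3, 6, 8]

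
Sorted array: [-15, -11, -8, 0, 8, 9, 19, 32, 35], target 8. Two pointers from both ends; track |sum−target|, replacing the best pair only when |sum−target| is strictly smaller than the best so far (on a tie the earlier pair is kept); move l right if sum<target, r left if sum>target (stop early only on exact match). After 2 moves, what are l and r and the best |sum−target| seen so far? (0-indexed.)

l=0 r=8: -15+35=20 d=12 *, r--
l=0 r=7: -15+32=17 d=9 *, r--

l=0, r=6, best |Δ|=9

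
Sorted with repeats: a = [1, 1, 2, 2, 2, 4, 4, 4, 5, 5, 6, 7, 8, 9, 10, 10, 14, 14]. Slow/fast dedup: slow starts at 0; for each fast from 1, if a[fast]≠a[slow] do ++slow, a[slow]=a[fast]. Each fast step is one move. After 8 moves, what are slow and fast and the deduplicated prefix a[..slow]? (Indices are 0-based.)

(s=0,f=1) a[fast]=1=a[slow] dup → fast++
(s=0,f=2) a[fast]=2≠a[slow]=1 write a[1]=2 → slow++,fast++
(s=1,f=3) a[fast]=2=a[slow] dup → fast++
(s=1,f=4) a[fast]=2=a[slow] dup → fast++
(s=1,f=5) a[fast]=4≠a[slow]=2 write a[2]=4 → slow++,fast++
(s=2,f=6) a[fast]=4=a[slow] dup → fast++
(s=2,f=7) a[fast]=4=a[slow] dup → fast++
(s=2,f=8) a[fast]=5≠a[slow]=4 write a[3]=5 → slow++,fast++

slow=3, fast=9, prefix=[1, 2, 4, 5]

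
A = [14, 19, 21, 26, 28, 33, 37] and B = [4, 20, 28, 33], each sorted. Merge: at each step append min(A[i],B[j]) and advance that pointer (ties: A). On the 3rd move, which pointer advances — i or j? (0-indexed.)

i

[i=0,j=0] A[i]=14>B[j]=4 take 4 → j++
[i=0,j=1] A[i]=14<=B[j]=20 take 14 → i++
[i=1,j=1] A[i]=19<=B[j]=20 take 19 → i++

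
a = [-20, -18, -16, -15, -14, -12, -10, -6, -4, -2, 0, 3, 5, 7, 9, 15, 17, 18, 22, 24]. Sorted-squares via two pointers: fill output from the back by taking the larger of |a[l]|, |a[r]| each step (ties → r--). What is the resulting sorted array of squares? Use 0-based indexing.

[0, 4, 9, 16, 25, 36, 49, 81, 100, 144, 196, 225, 225, 256, 289, 324, 324, 400, 484, 576]

[0,19] |-20|<=|24| out[19]=576 → r--
[0,18] |-20|<=|22| out[18]=484 → r--
[0,17] |-20|>|18| out[17]=400 → l++
[1,17] |-18|<=|18| out[16]=324 → r--
[1,16] |-18|>|17| out[15]=324 → l++
[2,16] |-16|<=|17| out[14]=289 → r--
[2,15] |-16|>|15| out[13]=256 → l++
[3,15] |-15|<=|15| out[12]=225 → r--
[3,14] |-15|>|9| out[11]=225 → l++
[4,14] |-14|>|9| out[10]=196 → l++
[5,14] |-12|>|9| out[9]=144 → l++
[6,14] |-10|>|9| out[8]=100 → l++
[7,14] |-6|<=|9| out[7]=81 → r--
[7,13] |-6|<=|7| out[6]=49 → r--
[7,12] |-6|>|5| out[5]=36 → l++
[8,12] |-4|<=|5| out[4]=25 → r--
[8,11] |-4|>|3| out[3]=16 → l++
[9,11] |-2|<=|3| out[2]=9 → r--
[9,10] |-2|>|0| out[1]=4 → l++
[10,10] |0|<=|0| out[0]=0 → r--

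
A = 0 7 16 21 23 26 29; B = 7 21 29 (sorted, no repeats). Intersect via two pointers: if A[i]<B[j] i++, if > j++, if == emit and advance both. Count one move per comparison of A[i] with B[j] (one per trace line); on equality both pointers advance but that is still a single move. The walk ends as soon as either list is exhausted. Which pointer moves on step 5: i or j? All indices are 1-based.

[i=1,j=1] 0<7 → i++
[i=2,j=1] 7==7 emit → i++,j++
[i=3,j=2] 16<21 → i++
[i=4,j=2] 21==21 emit → i++,j++
[i=5,j=3] 23<29 → i++

i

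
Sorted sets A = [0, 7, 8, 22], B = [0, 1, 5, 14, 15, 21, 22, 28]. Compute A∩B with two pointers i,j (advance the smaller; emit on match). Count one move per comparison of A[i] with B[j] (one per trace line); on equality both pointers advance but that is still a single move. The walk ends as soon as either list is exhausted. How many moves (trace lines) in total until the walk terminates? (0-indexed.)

i=0 j=0: 0==0 emit, i++,j++
i=1 j=1: 7>1, j++
i=1 j=2: 7>5, j++
i=1 j=3: 7<14, i++
i=2 j=3: 8<14, i++
i=3 j=3: 22>14, j++
i=3 j=4: 22>15, j++
i=3 j=5: 22>21, j++
i=3 j=6: 22==22 emit, i++,j++

9 moves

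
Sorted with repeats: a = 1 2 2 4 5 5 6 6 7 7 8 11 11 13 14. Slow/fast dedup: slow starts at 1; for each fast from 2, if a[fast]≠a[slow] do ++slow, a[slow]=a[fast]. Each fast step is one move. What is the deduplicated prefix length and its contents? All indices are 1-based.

(s=1,f=2) a[fast]=2≠a[slow]=1 write a[2]=2 → slow++,fast++
(s=2,f=3) a[fast]=2=a[slow] dup → fast++
(s=2,f=4) a[fast]=4≠a[slow]=2 write a[3]=4 → slow++,fast++
(s=3,f=5) a[fast]=5≠a[slow]=4 write a[4]=5 → slow++,fast++
(s=4,f=6) a[fast]=5=a[slow] dup → fast++
(s=4,f=7) a[fast]=6≠a[slow]=5 write a[5]=6 → slow++,fast++
(s=5,f=8) a[fast]=6=a[slow] dup → fast++
(s=5,f=9) a[fast]=7≠a[slow]=6 write a[6]=7 → slow++,fast++
(s=6,f=10) a[fast]=7=a[slow] dup → fast++
(s=6,f=11) a[fast]=8≠a[slow]=7 write a[7]=8 → slow++,fast++
(s=7,f=12) a[fast]=11≠a[slow]=8 write a[8]=11 → slow++,fast++
(s=8,f=13) a[fast]=11=a[slow] dup → fast++
(s=8,f=14) a[fast]=13≠a[slow]=11 write a[9]=13 → slow++,fast++
(s=9,f=15) a[fast]=14≠a[slow]=13 write a[10]=14 → slow++,fast++

length 10; prefix = [1, 2, 4, 5, 6, 7, 8, 11, 13, 14]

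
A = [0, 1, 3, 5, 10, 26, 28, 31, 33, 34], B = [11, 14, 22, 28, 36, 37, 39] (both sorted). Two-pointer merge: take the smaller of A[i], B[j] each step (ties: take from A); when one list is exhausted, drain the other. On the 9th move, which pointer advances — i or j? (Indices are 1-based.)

i

[i=1,j=1] A[i]=0<=B[j]=11 take 0 → i++
[i=2,j=1] A[i]=1<=B[j]=11 take 1 → i++
[i=3,j=1] A[i]=3<=B[j]=11 take 3 → i++
[i=4,j=1] A[i]=5<=B[j]=11 take 5 → i++
[i=5,j=1] A[i]=10<=B[j]=11 take 10 → i++
[i=6,j=1] A[i]=26>B[j]=11 take 11 → j++
[i=6,j=2] A[i]=26>B[j]=14 take 14 → j++
[i=6,j=3] A[i]=26>B[j]=22 take 22 → j++
[i=6,j=4] A[i]=26<=B[j]=28 take 26 → i++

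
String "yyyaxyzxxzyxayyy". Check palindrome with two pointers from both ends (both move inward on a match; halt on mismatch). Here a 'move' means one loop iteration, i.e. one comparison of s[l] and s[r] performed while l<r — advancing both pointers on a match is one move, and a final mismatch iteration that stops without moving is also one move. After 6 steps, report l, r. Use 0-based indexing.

[0,15] 'y'=='y' → l++,r--
[1,14] 'y'=='y' → l++,r--
[2,13] 'y'=='y' → l++,r--
[3,12] 'a'=='a' → l++,r--
[4,11] 'x'=='x' → l++,r--
[5,10] 'y'=='y' → l++,r--

l=6, r=9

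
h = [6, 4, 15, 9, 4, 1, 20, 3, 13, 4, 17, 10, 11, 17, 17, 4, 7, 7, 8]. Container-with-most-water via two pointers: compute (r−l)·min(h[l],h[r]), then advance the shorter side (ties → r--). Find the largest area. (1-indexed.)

max area = 180

l=1 r=19: min(6,8)*18=108 best=108 *, l++
l=2 r=19: min(4,8)*17=68 best=108, l++
l=3 r=19: min(15,8)*16=128 best=128 *, r--
l=3 r=18: min(15,7)*15=105 best=128, r--
l=3 r=17: min(15,7)*14=98 best=128, r--
l=3 r=16: min(15,4)*13=52 best=128, r--
l=3 r=15: min(15,17)*12=180 best=180 *, l++
l=4 r=15: min(9,17)*11=99 best=180, l++
l=5 r=15: min(4,17)*10=40 best=180, l++
l=6 r=15: min(1,17)*9=9 best=180, l++
l=7 r=15: min(20,17)*8=136 best=180, r--
l=7 r=14: min(20,17)*7=119 best=180, r--
l=7 r=13: min(20,11)*6=66 best=180, r--
l=7 r=12: min(20,10)*5=50 best=180, r--
l=7 r=11: min(20,17)*4=68 best=180, r--
l=7 r=10: min(20,4)*3=12 best=180, r--
l=7 r=9: min(20,13)*2=26 best=180, r--
l=7 r=8: min(20,3)*1=3 best=180, r--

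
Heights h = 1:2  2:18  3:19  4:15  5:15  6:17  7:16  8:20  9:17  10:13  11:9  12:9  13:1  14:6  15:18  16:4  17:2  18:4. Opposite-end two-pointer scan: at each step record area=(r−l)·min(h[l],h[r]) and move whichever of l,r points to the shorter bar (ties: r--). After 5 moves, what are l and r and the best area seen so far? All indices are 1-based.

l=2, r=14, best area=234

l=1 r=18: min(2,4)*17=34 best=34 *, l++
l=2 r=18: min(18,4)*16=64 best=64 *, r--
l=2 r=17: min(18,2)*15=30 best=64, r--
l=2 r=16: min(18,4)*14=56 best=64, r--
l=2 r=15: min(18,18)*13=234 best=234 *, r--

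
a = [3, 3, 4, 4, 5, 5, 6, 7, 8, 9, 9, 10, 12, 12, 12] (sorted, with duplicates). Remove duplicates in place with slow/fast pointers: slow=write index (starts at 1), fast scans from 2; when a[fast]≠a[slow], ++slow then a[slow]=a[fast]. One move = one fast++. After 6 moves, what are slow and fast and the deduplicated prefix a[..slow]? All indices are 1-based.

slow=1 fast=2: a[fast]=3=a[slow] dup, fast++
slow=1 fast=3: a[fast]=4≠a[slow]=3 write a[2]=4, slow++,fast++
slow=2 fast=4: a[fast]=4=a[slow] dup, fast++
slow=2 fast=5: a[fast]=5≠a[slow]=4 write a[3]=5, slow++,fast++
slow=3 fast=6: a[fast]=5=a[slow] dup, fast++
slow=3 fast=7: a[fast]=6≠a[slow]=5 write a[4]=6, slow++,fast++

slow=4, fast=8, prefix=[3, 4, 5, 6]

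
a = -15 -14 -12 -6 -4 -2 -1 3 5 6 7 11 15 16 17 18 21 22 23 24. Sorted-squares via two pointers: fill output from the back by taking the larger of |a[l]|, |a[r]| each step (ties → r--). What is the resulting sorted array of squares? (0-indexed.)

[0,19] |-15|<=|24| out[19]=576 → r--
[0,18] |-15|<=|23| out[18]=529 → r--
[0,17] |-15|<=|22| out[17]=484 → r--
[0,16] |-15|<=|21| out[16]=441 → r--
[0,15] |-15|<=|18| out[15]=324 → r--
[0,14] |-15|<=|17| out[14]=289 → r--
[0,13] |-15|<=|16| out[13]=256 → r--
[0,12] |-15|<=|15| out[12]=225 → r--
[0,11] |-15|>|11| out[11]=225 → l++
[1,11] |-14|>|11| out[10]=196 → l++
[2,11] |-12|>|11| out[9]=144 → l++
[3,11] |-6|<=|11| out[8]=121 → r--
[3,10] |-6|<=|7| out[7]=49 → r--
[3,9] |-6|<=|6| out[6]=36 → r--
[3,8] |-6|>|5| out[5]=36 → l++
[4,8] |-4|<=|5| out[4]=25 → r--
[4,7] |-4|>|3| out[3]=16 → l++
[5,7] |-2|<=|3| out[2]=9 → r--
[5,6] |-2|>|-1| out[1]=4 → l++
[6,6] |-1|<=|-1| out[0]=1 → r--

[1, 4, 9, 16, 25, 36, 36, 49, 121, 144, 196, 225, 225, 256, 289, 324, 441, 484, 529, 576]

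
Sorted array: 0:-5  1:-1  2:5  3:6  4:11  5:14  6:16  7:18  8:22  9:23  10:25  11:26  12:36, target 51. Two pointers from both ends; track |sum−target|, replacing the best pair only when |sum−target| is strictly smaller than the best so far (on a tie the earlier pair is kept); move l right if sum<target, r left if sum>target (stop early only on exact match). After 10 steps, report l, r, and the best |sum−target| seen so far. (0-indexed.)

l=0 r=12: -5+36=31 d=20 *, l++
l=1 r=12: -1+36=35 d=16 *, l++
l=2 r=12: 5+36=41 d=10 *, l++
l=3 r=12: 6+36=42 d=9 *, l++
l=4 r=12: 11+36=47 d=4 *, l++
l=5 r=12: 14+36=50 d=1 *, l++
l=6 r=12: 16+36=52 d=1, r--
l=6 r=11: 16+26=42 d=9, l++
l=7 r=11: 18+26=44 d=7, l++
l=8 r=11: 22+26=48 d=3, l++

l=9, r=11, best |Δ|=1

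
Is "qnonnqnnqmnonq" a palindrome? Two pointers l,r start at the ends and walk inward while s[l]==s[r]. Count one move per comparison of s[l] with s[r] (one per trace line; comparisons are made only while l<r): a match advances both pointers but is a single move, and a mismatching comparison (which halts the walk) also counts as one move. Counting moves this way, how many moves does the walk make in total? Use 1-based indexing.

5 moves

[1,14] 'q'=='q' → l++,r--
[2,13] 'n'=='n' → l++,r--
[3,12] 'o'=='o' → l++,r--
[4,11] 'n'=='n' → l++,r--
[5,10] 'n'!='m' → stop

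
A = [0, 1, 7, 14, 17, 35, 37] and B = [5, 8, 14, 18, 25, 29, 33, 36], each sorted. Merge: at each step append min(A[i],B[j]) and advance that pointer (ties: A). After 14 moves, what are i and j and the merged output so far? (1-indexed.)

i=7, j=9, merged so far=[0, 1, 5, 7, 8, 14, 14, 17, 18, 25, 29, 33, 35, 36]

i=1 j=1: A[i]=0<=B[j]=5 take 0, i++
i=2 j=1: A[i]=1<=B[j]=5 take 1, i++
i=3 j=1: A[i]=7>B[j]=5 take 5, j++
i=3 j=2: A[i]=7<=B[j]=8 take 7, i++
i=4 j=2: A[i]=14>B[j]=8 take 8, j++
i=4 j=3: A[i]=14<=B[j]=14 take 14, i++
i=5 j=3: A[i]=17>B[j]=14 take 14, j++
i=5 j=4: A[i]=17<=B[j]=18 take 17, i++
i=6 j=4: A[i]=35>B[j]=18 take 18, j++
i=6 j=5: A[i]=35>B[j]=25 take 25, j++
i=6 j=6: A[i]=35>B[j]=29 take 29, j++
i=6 j=7: A[i]=35>B[j]=33 take 33, j++
i=6 j=8: A[i]=35<=B[j]=36 take 35, i++
i=7 j=8: A[i]=37>B[j]=36 take 36, j++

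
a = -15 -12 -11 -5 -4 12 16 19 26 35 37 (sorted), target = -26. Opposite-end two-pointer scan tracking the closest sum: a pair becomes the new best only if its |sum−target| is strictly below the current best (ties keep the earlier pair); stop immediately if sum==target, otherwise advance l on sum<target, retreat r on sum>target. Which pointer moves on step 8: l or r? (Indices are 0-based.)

r

[0,10] -15+37=22 d=48 * → r--
[0,9] -15+35=20 d=46 * → r--
[0,8] -15+26=11 d=37 * → r--
[0,7] -15+19=4 d=30 * → r--
[0,6] -15+16=1 d=27 * → r--
[0,5] -15+12=-3 d=23 * → r--
[0,4] -15+-4=-19 d=7 * → r--
[0,3] -15+-5=-20 d=6 * → r--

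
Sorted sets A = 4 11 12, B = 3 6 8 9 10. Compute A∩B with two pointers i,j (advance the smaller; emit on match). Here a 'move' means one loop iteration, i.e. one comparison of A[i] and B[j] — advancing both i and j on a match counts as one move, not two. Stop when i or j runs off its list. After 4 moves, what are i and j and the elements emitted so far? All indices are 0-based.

i=0 j=0: 4>3, j++
i=0 j=1: 4<6, i++
i=1 j=1: 11>6, j++
i=1 j=2: 11>8, j++

i=1, j=3, emitted=[]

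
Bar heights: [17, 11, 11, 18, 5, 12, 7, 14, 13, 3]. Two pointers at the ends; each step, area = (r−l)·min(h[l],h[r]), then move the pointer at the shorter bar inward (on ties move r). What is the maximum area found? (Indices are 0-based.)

max area = 104

[0,9] min(17,3)*9=27 best=27 * → r--
[0,8] min(17,13)*8=104 best=104 * → r--
[0,7] min(17,14)*7=98 best=104 → r--
[0,6] min(17,7)*6=42 best=104 → r--
[0,5] min(17,12)*5=60 best=104 → r--
[0,4] min(17,5)*4=20 best=104 → r--
[0,3] min(17,18)*3=51 best=104 → l++
[1,3] min(11,18)*2=22 best=104 → l++
[2,3] min(11,18)*1=11 best=104 → l++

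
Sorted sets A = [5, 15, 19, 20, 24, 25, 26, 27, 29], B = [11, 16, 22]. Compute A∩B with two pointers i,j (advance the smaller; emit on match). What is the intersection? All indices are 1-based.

intersection = []

i=1 j=1: 5<11, i++
i=2 j=1: 15>11, j++
i=2 j=2: 15<16, i++
i=3 j=2: 19>16, j++
i=3 j=3: 19<22, i++
i=4 j=3: 20<22, i++
i=5 j=3: 24>22, j++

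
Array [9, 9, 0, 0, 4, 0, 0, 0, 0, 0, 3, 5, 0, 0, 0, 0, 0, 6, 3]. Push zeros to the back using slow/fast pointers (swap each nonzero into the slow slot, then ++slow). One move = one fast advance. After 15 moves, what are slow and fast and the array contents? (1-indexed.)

slow=1 fast=1: a[fast]=9≠0 swap→a[1]=9, slow++,fast++
slow=2 fast=2: a[fast]=9≠0 swap→a[2]=9, slow++,fast++
slow=3 fast=3: a[fast]=0, fast++
slow=3 fast=4: a[fast]=0, fast++
slow=3 fast=5: a[fast]=4≠0 swap→a[3]=4, slow++,fast++
slow=4 fast=6: a[fast]=0, fast++
slow=4 fast=7: a[fast]=0, fast++
slow=4 fast=8: a[fast]=0, fast++
slow=4 fast=9: a[fast]=0, fast++
slow=4 fast=10: a[fast]=0, fast++
slow=4 fast=11: a[fast]=3≠0 swap→a[4]=3, slow++,fast++
slow=5 fast=12: a[fast]=5≠0 swap→a[5]=5, slow++,fast++
slow=6 fast=13: a[fast]=0, fast++
slow=6 fast=14: a[fast]=0, fast++
slow=6 fast=15: a[fast]=0, fast++

slow=6, fast=16, a=[9, 9, 4, 3, 5, 0, 0, 0, 0, 0, 0, 0, 0, 0, 0, 0, 0, 6, 3]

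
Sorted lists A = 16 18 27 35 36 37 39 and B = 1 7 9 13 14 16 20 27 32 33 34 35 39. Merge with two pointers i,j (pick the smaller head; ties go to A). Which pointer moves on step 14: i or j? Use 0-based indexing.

j

[i=0,j=0] A[i]=16>B[j]=1 take 1 → j++
[i=0,j=1] A[i]=16>B[j]=7 take 7 → j++
[i=0,j=2] A[i]=16>B[j]=9 take 9 → j++
[i=0,j=3] A[i]=16>B[j]=13 take 13 → j++
[i=0,j=4] A[i]=16>B[j]=14 take 14 → j++
[i=0,j=5] A[i]=16<=B[j]=16 take 16 → i++
[i=1,j=5] A[i]=18>B[j]=16 take 16 → j++
[i=1,j=6] A[i]=18<=B[j]=20 take 18 → i++
[i=2,j=6] A[i]=27>B[j]=20 take 20 → j++
[i=2,j=7] A[i]=27<=B[j]=27 take 27 → i++
[i=3,j=7] A[i]=35>B[j]=27 take 27 → j++
[i=3,j=8] A[i]=35>B[j]=32 take 32 → j++
[i=3,j=9] A[i]=35>B[j]=33 take 33 → j++
[i=3,j=10] A[i]=35>B[j]=34 take 34 → j++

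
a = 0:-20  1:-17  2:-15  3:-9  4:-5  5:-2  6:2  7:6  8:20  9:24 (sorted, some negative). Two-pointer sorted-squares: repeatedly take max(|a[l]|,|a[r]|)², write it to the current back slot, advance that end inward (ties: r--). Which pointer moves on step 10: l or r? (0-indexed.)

[0,9] |-20|<=|24| out[9]=576 → r--
[0,8] |-20|<=|20| out[8]=400 → r--
[0,7] |-20|>|6| out[7]=400 → l++
[1,7] |-17|>|6| out[6]=289 → l++
[2,7] |-15|>|6| out[5]=225 → l++
[3,7] |-9|>|6| out[4]=81 → l++
[4,7] |-5|<=|6| out[3]=36 → r--
[4,6] |-5|>|2| out[2]=25 → l++
[5,6] |-2|<=|2| out[1]=4 → r--
[5,5] |-2|<=|-2| out[0]=4 → r--

r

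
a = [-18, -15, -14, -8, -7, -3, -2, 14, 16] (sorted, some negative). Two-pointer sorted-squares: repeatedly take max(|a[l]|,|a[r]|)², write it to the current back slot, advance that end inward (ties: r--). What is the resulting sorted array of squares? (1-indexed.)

[4, 9, 49, 64, 196, 196, 225, 256, 324]

l=1 r=9: |-18|>|16| out[9]=324, l++
l=2 r=9: |-15|<=|16| out[8]=256, r--
l=2 r=8: |-15|>|14| out[7]=225, l++
l=3 r=8: |-14|<=|14| out[6]=196, r--
l=3 r=7: |-14|>|-2| out[5]=196, l++
l=4 r=7: |-8|>|-2| out[4]=64, l++
l=5 r=7: |-7|>|-2| out[3]=49, l++
l=6 r=7: |-3|>|-2| out[2]=9, l++
l=7 r=7: |-2|<=|-2| out[1]=4, r--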